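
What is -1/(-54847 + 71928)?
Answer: -1/17081 ≈ -5.8545e-5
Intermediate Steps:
-1/(-54847 + 71928) = -1/17081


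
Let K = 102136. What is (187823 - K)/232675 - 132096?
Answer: -30735351113/232675 ≈ -1.3210e+5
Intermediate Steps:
(187823 - K)/232675 - 132096 = (187823 - 1*102136)/232675 - 132096 = (187823 - 102136)*(1/232675) - 132096 = 85687*(1/232675) - 132096 = 85687/232675 - 132096 = -30735351113/232675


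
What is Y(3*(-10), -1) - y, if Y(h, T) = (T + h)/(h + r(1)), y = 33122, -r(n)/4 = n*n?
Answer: -1126117/34 ≈ -33121.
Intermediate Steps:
r(n) = -4*n**2 (r(n) = -4*n*n = -4*n**2)
Y(h, T) = (T + h)/(-4 + h) (Y(h, T) = (T + h)/(h - 4*1**2) = (T + h)/(h - 4*1) = (T + h)/(h - 4) = (T + h)/(-4 + h))
Y(3*(-10), -1) - y = (-1 + 3*(-10))/(-4 + 3*(-10)) - 1*33122 = (-1 - 30)/(-4 - 30) - 33122 = -31/(-34) - 33122 = -1/34*(-31) - 33122 = 31/34 - 33122 = -1126117/34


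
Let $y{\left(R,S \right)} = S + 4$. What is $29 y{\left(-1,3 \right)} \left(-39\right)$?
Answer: $-7917$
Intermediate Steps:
$y{\left(R,S \right)} = 4 + S$
$29 y{\left(-1,3 \right)} \left(-39\right) = 29 \left(4 + 3\right) \left(-39\right) = 29 \cdot 7 \left(-39\right) = 203 \left(-39\right) = -7917$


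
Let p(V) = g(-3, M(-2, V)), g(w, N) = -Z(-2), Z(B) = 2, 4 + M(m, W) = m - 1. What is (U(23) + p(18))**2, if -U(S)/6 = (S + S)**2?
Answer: 161239204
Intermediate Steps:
M(m, W) = -5 + m (M(m, W) = -4 + (m - 1) = -4 + (-1 + m) = -5 + m)
g(w, N) = -2 (g(w, N) = -1*2 = -2)
U(S) = -24*S**2 (U(S) = -6*(S + S)**2 = -6*4*S**2 = -24*S**2)
p(V) = -2
(U(23) + p(18))**2 = (-24*23**2 - 2)**2 = (-24*529 - 2)**2 = (-12696 - 2)**2 = (-12698)**2 = 161239204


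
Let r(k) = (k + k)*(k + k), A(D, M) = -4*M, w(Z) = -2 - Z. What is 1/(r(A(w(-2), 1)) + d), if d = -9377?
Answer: -1/9313 ≈ -0.00010738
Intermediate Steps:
r(k) = 4*k² (r(k) = (2*k)*(2*k) = 4*k²)
1/(r(A(w(-2), 1)) + d) = 1/(4*(-4*1)² - 9377) = 1/(4*(-4)² - 9377) = 1/(4*16 - 9377) = 1/(64 - 9377) = 1/(-9313) = -1/9313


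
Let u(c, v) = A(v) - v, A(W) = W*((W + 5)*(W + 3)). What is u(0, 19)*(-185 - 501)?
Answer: -6868918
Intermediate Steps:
A(W) = W*(3 + W)*(5 + W) (A(W) = W*((5 + W)*(3 + W)) = W*((3 + W)*(5 + W)) = W*(3 + W)*(5 + W))
u(c, v) = -v + v*(15 + v² + 8*v) (u(c, v) = v*(15 + v² + 8*v) - v = -v + v*(15 + v² + 8*v))
u(0, 19)*(-185 - 501) = (19*(14 + 19² + 8*19))*(-185 - 501) = (19*(14 + 361 + 152))*(-686) = (19*527)*(-686) = 10013*(-686) = -6868918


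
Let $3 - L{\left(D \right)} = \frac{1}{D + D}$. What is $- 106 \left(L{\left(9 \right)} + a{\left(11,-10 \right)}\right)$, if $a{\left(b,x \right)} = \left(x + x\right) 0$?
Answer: $- \frac{2809}{9} \approx -312.11$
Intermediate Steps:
$a{\left(b,x \right)} = 0$ ($a{\left(b,x \right)} = 2 x 0 = 0$)
$L{\left(D \right)} = 3 - \frac{1}{2 D}$ ($L{\left(D \right)} = 3 - \frac{1}{D + D} = 3 - \frac{1}{2 D}$)
$- 106 \left(L{\left(9 \right)} + a{\left(11,-10 \right)}\right) = - 106 \left(\left(3 - \frac{1}{2 \cdot 9}\right) + 0\right) = - 106 \left(\left(3 - \frac{1}{18}\right) + 0\right) = - 106 \left(\frac{53}{18} + 0\right) = \left(-106\right) \frac{53}{18} = - \frac{2809}{9}$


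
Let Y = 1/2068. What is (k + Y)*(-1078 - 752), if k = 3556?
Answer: -6728735235/1034 ≈ -6.5075e+6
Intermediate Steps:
Y = 1/2068 ≈ 0.00048356
(k + Y)*(-1078 - 752) = (3556 + 1/2068)*(-1078 - 752) = (7353809/2068)*(-1830) = -6728735235/1034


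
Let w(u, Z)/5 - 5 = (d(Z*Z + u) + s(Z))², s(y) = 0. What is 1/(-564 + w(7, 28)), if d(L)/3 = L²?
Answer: 1/17616452118706 ≈ 5.6765e-14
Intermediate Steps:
d(L) = 3*L²
w(u, Z) = 25 + 45*(u + Z²)⁴ (w(u, Z) = 25 + 5*(3*(Z*Z + u)² + 0)² = 25 + 5*(3*(Z² + u)² + 0)² = 25 + 5*(3*(u + Z²)² + 0)² = 25 + 5*(3*(u + Z²)²)² = 25 + 5*(9*(u + Z²)⁴) = 25 + 45*(u + Z²)⁴)
1/(-564 + w(7, 28)) = 1/(-564 + (25 + 45*(7 + 28²)⁴)) = 1/(-564 + (25 + 45*(7 + 784)⁴)) = 1/(-564 + (25 + 45*791⁴)) = 1/(-564 + (25 + 45*391476713761)) = 1/(-564 + (25 + 17616452119245)) = 1/(-564 + 17616452119270) = 1/17616452118706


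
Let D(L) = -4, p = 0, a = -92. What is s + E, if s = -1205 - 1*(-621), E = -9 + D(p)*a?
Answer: -225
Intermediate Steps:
E = 359 (E = -9 - 4*(-92) = -9 + 368 = 359)
s = -584 (s = -1205 + 621 = -584)
s + E = -584 + 359 = -225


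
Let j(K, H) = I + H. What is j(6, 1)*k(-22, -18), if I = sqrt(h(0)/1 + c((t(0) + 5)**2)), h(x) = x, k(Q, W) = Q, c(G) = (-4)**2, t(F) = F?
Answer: -110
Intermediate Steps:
c(G) = 16
I = 4 (I = sqrt(0/1 + 16) = sqrt(0*1 + 16) = sqrt(0 + 16) = sqrt(16) = 4)
j(K, H) = 4 + H
j(6, 1)*k(-22, -18) = (4 + 1)*(-22) = 5*(-22) = -110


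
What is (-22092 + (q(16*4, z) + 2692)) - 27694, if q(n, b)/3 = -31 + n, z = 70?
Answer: -46995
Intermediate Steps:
q(n, b) = -93 + 3*n (q(n, b) = 3*(-31 + n) = -93 + 3*n)
(-22092 + (q(16*4, z) + 2692)) - 27694 = (-22092 + ((-93 + 3*(16*4)) + 2692)) - 27694 = (-22092 + ((-93 + 3*64) + 2692)) - 27694 = (-22092 + ((-93 + 192) + 2692)) - 27694 = (-22092 + (99 + 2692)) - 27694 = (-22092 + 2791) - 27694 = -19301 - 27694 = -46995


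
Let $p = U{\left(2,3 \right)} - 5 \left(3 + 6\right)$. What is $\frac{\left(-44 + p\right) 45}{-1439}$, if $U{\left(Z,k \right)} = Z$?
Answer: $\frac{3915}{1439} \approx 2.7206$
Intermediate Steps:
$p = -43$ ($p = 2 - 5 \left(3 + 6\right) = 2 - 5 \cdot 9 = 2 - 45 = -43$)
$\frac{\left(-44 + p\right) 45}{-1439} = \frac{\left(-44 - 43\right) 45}{-1439} = \left(-87\right) 45 \left(- \frac{1}{1439}\right) = \left(-3915\right) \left(- \frac{1}{1439}\right) = \frac{3915}{1439}$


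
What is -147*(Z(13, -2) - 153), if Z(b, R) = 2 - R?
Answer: 21903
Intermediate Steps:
-147*(Z(13, -2) - 153) = -147*((2 - 1*(-2)) - 153) = -147*((2 + 2) - 153) = -147*(4 - 153) = -147*(-149) = 21903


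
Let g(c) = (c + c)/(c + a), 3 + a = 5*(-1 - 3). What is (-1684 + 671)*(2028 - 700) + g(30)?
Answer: -9416788/7 ≈ -1.3453e+6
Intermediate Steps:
a = -23 (a = -3 + 5*(-1 - 3) = -3 + 5*(-4) = -3 - 20 = -23)
g(c) = 2*c/(-23 + c) (g(c) = (c + c)/(c - 23) = (2*c)/(-23 + c) = 2*c/(-23 + c))
(-1684 + 671)*(2028 - 700) + g(30) = (-1684 + 671)*(2028 - 700) + 2*30/(-23 + 30) = -1013*1328 + 2*30/7 = -1345264 + 2*30*(1/7) = -1345264 + 60/7 = -9416788/7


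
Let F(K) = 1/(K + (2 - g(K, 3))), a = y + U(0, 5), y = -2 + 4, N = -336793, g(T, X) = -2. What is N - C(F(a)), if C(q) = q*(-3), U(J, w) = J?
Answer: -673585/2 ≈ -3.3679e+5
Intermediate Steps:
y = 2
a = 2 (a = 2 + 0 = 2)
F(K) = 1/(4 + K) (F(K) = 1/(K + (2 - 1*(-2))) = 1/(K + (2 + 2)) = 1/(K + 4) = 1/(4 + K))
C(q) = -3*q
N - C(F(a)) = -336793 - (-3)/(4 + 2) = -336793 - (-3)/6 = -336793 - 1*(-1/2) = -336793 + 1/2 = -673585/2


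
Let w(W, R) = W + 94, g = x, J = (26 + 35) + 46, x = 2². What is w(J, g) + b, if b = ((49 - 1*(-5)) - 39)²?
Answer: 426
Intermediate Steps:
x = 4
J = 107 (J = 61 + 46 = 107)
g = 4
w(W, R) = 94 + W
b = 225 (b = ((49 + 5) - 39)² = (54 - 39)² = 15² = 225)
w(J, g) + b = (94 + 107) + 225 = 201 + 225 = 426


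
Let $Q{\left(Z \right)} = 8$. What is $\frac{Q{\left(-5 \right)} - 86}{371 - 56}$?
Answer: $- \frac{26}{105} \approx -0.24762$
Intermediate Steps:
$\frac{Q{\left(-5 \right)} - 86}{371 - 56} = \frac{8 - 86}{371 - 56} = - \frac{78}{315} = \left(-78\right) \frac{1}{315} = - \frac{26}{105}$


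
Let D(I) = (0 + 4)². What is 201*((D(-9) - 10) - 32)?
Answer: -5226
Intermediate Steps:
D(I) = 16 (D(I) = 4² = 16)
201*((D(-9) - 10) - 32) = 201*((16 - 10) - 32) = 201*(6 - 32) = 201*(-26) = -5226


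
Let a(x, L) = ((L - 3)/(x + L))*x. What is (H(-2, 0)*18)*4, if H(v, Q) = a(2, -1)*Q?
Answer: 0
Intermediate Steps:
a(x, L) = x*(-3 + L)/(L + x) (a(x, L) = ((-3 + L)/(L + x))*x = x*(-3 + L)/(L + x))
H(v, Q) = -8*Q (H(v, Q) = (2*(-3 - 1)/(-1 + 2))*Q = (2*(-4)/1)*Q = (2*1*(-4))*Q = -8*Q)
(H(-2, 0)*18)*4 = (-8*0*18)*4 = (0*18)*4 = 0*4 = 0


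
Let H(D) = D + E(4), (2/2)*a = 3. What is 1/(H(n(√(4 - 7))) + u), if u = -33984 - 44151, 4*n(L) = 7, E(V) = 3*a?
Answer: -4/312497 ≈ -1.2800e-5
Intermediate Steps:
a = 3
E(V) = 9 (E(V) = 3*3 = 9)
n(L) = 7/4 (n(L) = (¼)*7 = 7/4)
H(D) = 9 + D (H(D) = D + 9 = 9 + D)
u = -78135
1/(H(n(√(4 - 7))) + u) = 1/((9 + 7/4) - 78135) = 1/(43/4 - 78135) = 1/(-312497/4) = -4/312497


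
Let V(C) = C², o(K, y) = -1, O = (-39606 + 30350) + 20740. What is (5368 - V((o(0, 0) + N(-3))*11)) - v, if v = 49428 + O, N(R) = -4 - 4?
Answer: -65345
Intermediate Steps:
N(R) = -8
O = 11484 (O = -9256 + 20740 = 11484)
v = 60912 (v = 49428 + 11484 = 60912)
(5368 - V((o(0, 0) + N(-3))*11)) - v = (5368 - ((-1 - 8)*11)²) - 1*60912 = (5368 - (-9*11)²) - 60912 = (5368 - 1*(-99)²) - 60912 = (5368 - 1*9801) - 60912 = (5368 - 9801) - 60912 = -4433 - 60912 = -65345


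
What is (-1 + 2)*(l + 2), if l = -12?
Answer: -10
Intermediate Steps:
(-1 + 2)*(l + 2) = (-1 + 2)*(-12 + 2) = 1*(-10) = -10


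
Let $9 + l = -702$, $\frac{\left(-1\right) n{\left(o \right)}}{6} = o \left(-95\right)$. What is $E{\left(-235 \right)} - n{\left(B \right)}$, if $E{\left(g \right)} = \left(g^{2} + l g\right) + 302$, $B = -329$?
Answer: $410142$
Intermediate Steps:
$n{\left(o \right)} = 570 o$ ($n{\left(o \right)} = - 6 o \left(-95\right) = - 6 \left(- 95 o\right) = 570 o$)
$l = -711$ ($l = -9 - 702 = -711$)
$E{\left(g \right)} = 302 + g^{2} - 711 g$ ($E{\left(g \right)} = \left(g^{2} - 711 g\right) + 302 = 302 + g^{2} - 711 g$)
$E{\left(-235 \right)} - n{\left(B \right)} = \left(302 + \left(-235\right)^{2} - -167085\right) - 570 \left(-329\right) = \left(302 + 55225 + 167085\right) - -187530 = 222612 + 187530 = 410142$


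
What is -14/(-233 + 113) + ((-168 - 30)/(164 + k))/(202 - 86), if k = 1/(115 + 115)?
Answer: 6974263/65634540 ≈ 0.10626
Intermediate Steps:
k = 1/230 ≈ 0.0043478
-14/(-233 + 113) + ((-168 - 30)/(164 + k))/(202 - 86) = -14/(-233 + 113) + ((-168 - 30)/(164 + 1/230))/(202 - 86) = -14/(-120) - 198/37721/230/116 = -14*(-1/120) - 198*230/37721*(1/116) = 7/60 - 45540/37721*1/116 = 7/60 - 11385/1093909 = 6974263/65634540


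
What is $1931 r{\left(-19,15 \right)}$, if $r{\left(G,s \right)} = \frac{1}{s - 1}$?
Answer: $\frac{1931}{14} \approx 137.93$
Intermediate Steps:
$r{\left(G,s \right)} = \frac{1}{-1 + s}$
$1931 r{\left(-19,15 \right)} = \frac{1931}{-1 + 15} = \frac{1931}{14}$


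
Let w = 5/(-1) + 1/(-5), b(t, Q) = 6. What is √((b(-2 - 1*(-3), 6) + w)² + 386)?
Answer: 3*√1074/5 ≈ 19.663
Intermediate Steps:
w = -26/5 (w = 5*(-1) + 1*(-⅕) = -5 - ⅕ = -26/5 ≈ -5.2000)
√((b(-2 - 1*(-3), 6) + w)² + 386) = √((6 - 26/5)² + 386) = √((⅘)² + 386) = √(16/25 + 386) = √(9666/25) = 3*√1074/5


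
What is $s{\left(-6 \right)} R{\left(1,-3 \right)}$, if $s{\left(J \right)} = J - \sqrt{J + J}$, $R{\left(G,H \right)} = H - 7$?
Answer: $60 + 20 i \sqrt{3} \approx 60.0 + 34.641 i$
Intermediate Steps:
$R{\left(G,H \right)} = -7 + H$
$s{\left(J \right)} = J - \sqrt{2} \sqrt{J}$ ($s{\left(J \right)} = J - \sqrt{2 J} = J - \sqrt{2} \sqrt{J}$)
$s{\left(-6 \right)} R{\left(1,-3 \right)} = \left(-6 - \sqrt{2} \sqrt{-6}\right) \left(-7 - 3\right) = \left(-6 - \sqrt{2} i \sqrt{6}\right) \left(-10\right) = \left(-6 - 2 i \sqrt{3}\right) \left(-10\right) = 60 + 20 i \sqrt{3}$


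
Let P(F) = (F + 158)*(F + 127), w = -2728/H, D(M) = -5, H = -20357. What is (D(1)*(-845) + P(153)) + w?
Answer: 1858698613/20357 ≈ 91305.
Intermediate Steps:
w = 2728/20357 (w = -2728/(-20357) = -2728*(-1/20357) = 2728/20357 ≈ 0.13401)
P(F) = (127 + F)*(158 + F) (P(F) = (158 + F)*(127 + F) = (127 + F)*(158 + F))
(D(1)*(-845) + P(153)) + w = (-5*(-845) + (20066 + 153² + 285*153)) + 2728/20357 = (4225 + (20066 + 23409 + 43605)) + 2728/20357 = (4225 + 87080) + 2728/20357 = 91305 + 2728/20357 = 1858698613/20357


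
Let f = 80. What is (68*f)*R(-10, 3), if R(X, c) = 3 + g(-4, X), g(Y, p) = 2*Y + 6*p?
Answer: -353600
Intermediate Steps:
R(X, c) = -5 + 6*X (R(X, c) = 3 + (2*(-4) + 6*X) = 3 + (-8 + 6*X) = -5 + 6*X)
(68*f)*R(-10, 3) = (68*80)*(-5 + 6*(-10)) = 5440*(-5 - 60) = 5440*(-65) = -353600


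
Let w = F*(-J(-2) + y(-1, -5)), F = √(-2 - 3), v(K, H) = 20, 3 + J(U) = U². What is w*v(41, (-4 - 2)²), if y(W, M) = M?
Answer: -120*I*√5 ≈ -268.33*I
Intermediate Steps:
J(U) = -3 + U²
F = I*√5 (F = √(-5) = I*√5 ≈ 2.2361*I)
w = -6*I*√5 (w = (I*√5)*(-(-3 + (-2)²) - 5) = (I*√5)*(-(-3 + 4) - 5) = (I*√5)*(-1*1 - 5) = (I*√5)*(-1 - 5) = (I*√5)*(-6) = -6*I*√5 ≈ -13.416*I)
w*v(41, (-4 - 2)²) = -6*I*√5*20 = -120*I*√5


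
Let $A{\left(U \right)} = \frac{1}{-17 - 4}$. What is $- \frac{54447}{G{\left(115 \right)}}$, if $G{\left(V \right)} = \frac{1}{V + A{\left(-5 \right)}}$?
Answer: $- \frac{43811686}{7} \approx -6.2588 \cdot 10^{6}$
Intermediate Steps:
$A{\left(U \right)} = - \frac{1}{21}$ ($A{\left(U \right)} = \frac{1}{-21} = - \frac{1}{21}$)
$G{\left(V \right)} = \frac{1}{- \frac{1}{21} + V}$ ($G{\left(V \right)} = \frac{1}{V - \frac{1}{21}} = \frac{1}{- \frac{1}{21} + V}$)
$- \frac{54447}{G{\left(115 \right)}} = - \frac{54447}{21 \frac{1}{-1 + 21 \cdot 115}} = - \frac{54447}{21 \frac{1}{-1 + 2415}} = - \frac{54447}{21 \cdot \frac{1}{2414}} = - \frac{54447}{\frac{21}{2414}} = \left(-54447\right) \frac{2414}{21} = - \frac{43811686}{7}$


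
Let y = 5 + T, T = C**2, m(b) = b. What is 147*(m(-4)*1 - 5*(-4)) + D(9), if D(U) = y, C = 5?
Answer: 2382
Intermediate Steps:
T = 25 (T = 5**2 = 25)
y = 30 (y = 5 + 25 = 30)
D(U) = 30
147*(m(-4)*1 - 5*(-4)) + D(9) = 147*(-4*1 - 5*(-4)) + 30 = 147*(-4 + 20) + 30 = 147*16 + 30 = 2352 + 30 = 2382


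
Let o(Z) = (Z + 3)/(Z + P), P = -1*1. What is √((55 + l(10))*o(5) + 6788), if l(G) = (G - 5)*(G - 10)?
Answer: √6898 ≈ 83.054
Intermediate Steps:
P = -1
l(G) = (-10 + G)*(-5 + G) (l(G) = (-5 + G)*(-10 + G) = (-10 + G)*(-5 + G))
o(Z) = (3 + Z)/(-1 + Z) (o(Z) = (Z + 3)/(Z - 1) = (3 + Z)/(-1 + Z))
√((55 + l(10))*o(5) + 6788) = √((55 + (50 + 10² - 15*10))*((3 + 5)/(-1 + 5)) + 6788) = √((55 + (50 + 100 - 150))*(8/4) + 6788) = √((55 + 0)*((¼)*8) + 6788) = √(55*2 + 6788) = √(110 + 6788) = √6898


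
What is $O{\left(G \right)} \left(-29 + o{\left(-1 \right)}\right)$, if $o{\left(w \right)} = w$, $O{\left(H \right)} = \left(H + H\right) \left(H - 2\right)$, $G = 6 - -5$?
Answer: $-5940$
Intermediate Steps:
$G = 11$ ($G = 6 + 5 = 11$)
$O{\left(H \right)} = 2 H \left(-2 + H\right)$
$O{\left(G \right)} \left(-29 + o{\left(-1 \right)}\right) = 2 \cdot 11 \left(-2 + 11\right) \left(-29 - 1\right) = 2 \cdot 11 \cdot 9 \left(-30\right) = 198 \left(-30\right) = -5940$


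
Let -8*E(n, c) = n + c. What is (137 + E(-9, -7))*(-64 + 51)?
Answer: -1807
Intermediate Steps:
E(n, c) = -c/8 - n/8 (E(n, c) = -(n + c)/8 = -(c + n)/8 = -c/8 - n/8)
(137 + E(-9, -7))*(-64 + 51) = (137 + (-⅛*(-7) - ⅛*(-9)))*(-64 + 51) = (137 + (7/8 + 9/8))*(-13) = (137 + 2)*(-13) = 139*(-13) = -1807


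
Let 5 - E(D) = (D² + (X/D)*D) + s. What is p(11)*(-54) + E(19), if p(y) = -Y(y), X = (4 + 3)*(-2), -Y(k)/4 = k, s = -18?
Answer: -2700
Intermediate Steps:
Y(k) = -4*k
X = -14 (X = 7*(-2) = -14)
p(y) = 4*y (p(y) = -(-4)*y = 4*y)
E(D) = 37 - D² (E(D) = 5 - ((D² + (-14/D)*D) - 18) = 5 - ((D² - 14) - 18) = 5 - ((-14 + D²) - 18) = 5 - (-32 + D²) = 5 + (32 - D²) = 37 - D²)
p(11)*(-54) + E(19) = (4*11)*(-54) + (37 - 1*19²) = 44*(-54) + (37 - 1*361) = -2376 + (37 - 361) = -2376 - 324 = -2700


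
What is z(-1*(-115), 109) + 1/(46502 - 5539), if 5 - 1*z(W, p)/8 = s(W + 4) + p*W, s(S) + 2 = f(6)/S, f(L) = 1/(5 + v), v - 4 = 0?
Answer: -4396964814185/43871373 ≈ -1.0022e+5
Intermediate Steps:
v = 4 (v = 4 + 0 = 4)
f(L) = ⅑ (f(L) = 1/(5 + 4) = 1/9 = ⅑)
s(S) = -2 + 1/(9*S)
z(W, p) = 56 - 8/(9*(4 + W)) - 8*W*p (z(W, p) = 40 - 8*((-2 + 1/(9*(W + 4))) + p*W) = 40 - 8*((-2 + 1/(9*(4 + W))) + W*p) = 40 - 8*(-2 + 1/(9*(4 + W)) + W*p) = 40 + (16 - 8/(9*(4 + W)) - 8*W*p) = 56 - 8/(9*(4 + W)) - 8*W*p)
z(-1*(-115), 109) + 1/(46502 - 5539) = 8*(71 + 18*(-1*(-115)) + 9*(4 - 1*(-115))*(5 - 1*(-1*(-115))*109))/(9*(4 - 1*(-115))) + 1/(46502 - 5539) = 8*(71 + 18*115 + 9*(4 + 115)*(5 - 1*115*109))/(9*(4 + 115)) + 1/40963 = (8/9)*(71 + 2070 + 9*119*(5 - 12535))/119 + 1/40963 = (8/9)*(1/119)*(71 + 2070 + 9*119*(-12530)) + 1/40963 = (8/9)*(1/119)*(71 + 2070 - 13419630) + 1/40963 = (8/9)*(1/119)*(-13417489) + 1/40963 = -107339912/1071 + 1/40963 = -4396964814185/43871373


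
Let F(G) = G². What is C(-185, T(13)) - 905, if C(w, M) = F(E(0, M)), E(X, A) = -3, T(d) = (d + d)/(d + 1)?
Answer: -896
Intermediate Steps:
T(d) = 2*d/(1 + d) (T(d) = (2*d)/(1 + d) = 2*d/(1 + d))
C(w, M) = 9 (C(w, M) = (-3)² = 9)
C(-185, T(13)) - 905 = 9 - 905 = -896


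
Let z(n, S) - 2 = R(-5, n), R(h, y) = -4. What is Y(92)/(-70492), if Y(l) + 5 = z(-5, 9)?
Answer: 7/70492 ≈ 9.9302e-5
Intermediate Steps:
z(n, S) = -2 (z(n, S) = 2 - 4 = -2)
Y(l) = -7 (Y(l) = -5 - 2 = -7)
Y(92)/(-70492) = -7/(-70492) = -7*(-1/70492) = 7/70492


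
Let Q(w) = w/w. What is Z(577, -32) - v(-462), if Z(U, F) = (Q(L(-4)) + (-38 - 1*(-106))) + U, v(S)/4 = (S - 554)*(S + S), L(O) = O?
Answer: -3754490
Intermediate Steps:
Q(w) = 1
v(S) = 8*S*(-554 + S) (v(S) = 4*((S - 554)*(S + S)) = 4*((-554 + S)*(2*S)) = 4*(2*S*(-554 + S)) = 8*S*(-554 + S))
Z(U, F) = 69 + U (Z(U, F) = (1 + (-38 - 1*(-106))) + U = (1 + (-38 + 106)) + U = (1 + 68) + U = 69 + U)
Z(577, -32) - v(-462) = (69 + 577) - 8*(-462)*(-554 - 462) = 646 - 8*(-462)*(-1016) = 646 - 1*3755136 = 646 - 3755136 = -3754490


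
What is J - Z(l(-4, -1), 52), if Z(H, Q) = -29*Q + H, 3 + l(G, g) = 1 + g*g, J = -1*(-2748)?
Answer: 4257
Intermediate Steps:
J = 2748
l(G, g) = -2 + g**2 (l(G, g) = -3 + (1 + g*g) = -3 + (1 + g**2) = -2 + g**2)
Z(H, Q) = H - 29*Q
J - Z(l(-4, -1), 52) = 2748 - ((-2 + (-1)**2) - 29*52) = 2748 - ((-2 + 1) - 1508) = 2748 - (-1 - 1508) = 2748 - 1*(-1509) = 2748 + 1509 = 4257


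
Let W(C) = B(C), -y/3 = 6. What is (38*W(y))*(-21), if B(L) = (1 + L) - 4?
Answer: 16758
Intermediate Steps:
y = -18 (y = -3*6 = -18)
B(L) = -3 + L
W(C) = -3 + C
(38*W(y))*(-21) = (38*(-3 - 18))*(-21) = (38*(-21))*(-21) = -798*(-21) = 16758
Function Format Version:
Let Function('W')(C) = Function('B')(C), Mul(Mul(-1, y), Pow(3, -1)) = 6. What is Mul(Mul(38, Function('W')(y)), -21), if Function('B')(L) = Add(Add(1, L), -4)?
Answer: 16758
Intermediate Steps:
y = -18 (y = Mul(-3, 6) = -18)
Function('B')(L) = Add(-3, L)
Function('W')(C) = Add(-3, C)
Mul(Mul(38, Function('W')(y)), -21) = Mul(Mul(38, Add(-3, -18)), -21) = Mul(Mul(38, -21), -21) = Mul(-798, -21) = 16758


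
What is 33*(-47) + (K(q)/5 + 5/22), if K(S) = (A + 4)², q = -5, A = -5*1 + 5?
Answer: -170233/110 ≈ -1547.6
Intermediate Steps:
A = 0 (A = -5 + 5 = 0)
K(S) = 16 (K(S) = (0 + 4)² = 4² = 16)
33*(-47) + (K(q)/5 + 5/22) = 33*(-47) + (16/5 + 5/22) = -1551 + (16*(⅕) + 5*(1/22)) = -1551 + (16/5 + 5/22) = -1551 + 377/110 = -170233/110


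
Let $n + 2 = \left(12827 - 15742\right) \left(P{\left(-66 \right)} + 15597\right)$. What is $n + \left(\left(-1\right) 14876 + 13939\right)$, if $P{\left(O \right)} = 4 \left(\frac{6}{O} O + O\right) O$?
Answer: $-91639794$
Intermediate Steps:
$P{\left(O \right)} = O \left(24 + 4 O\right)$ ($P{\left(O \right)} = 4 \left(6 + O\right) O = \left(24 + 4 O\right) O = O \left(24 + 4 O\right)$)
$n = -91638857$ ($n = -2 + \left(12827 - 15742\right) \left(4 \left(-66\right) \left(6 - 66\right) + 15597\right) = -2 - 2915 \left(4 \left(-66\right) \left(-60\right) + 15597\right) = -2 - 2915 \left(15840 + 15597\right) = -2 - 91638855 = -91638857$)
$n + \left(\left(-1\right) 14876 + 13939\right) = -91638857 + \left(\left(-1\right) 14876 + 13939\right) = -91638857 + \left(-14876 + 13939\right) = -91638857 - 937 = -91639794$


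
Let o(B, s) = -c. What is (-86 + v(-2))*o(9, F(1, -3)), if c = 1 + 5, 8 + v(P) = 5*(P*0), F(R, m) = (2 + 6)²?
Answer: 564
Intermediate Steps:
F(R, m) = 64 (F(R, m) = 8² = 64)
v(P) = -8 (v(P) = -8 + 5*(P*0) = -8 + 5*0 = -8 + 0 = -8)
c = 6
o(B, s) = -6 (o(B, s) = -1*6 = -6)
(-86 + v(-2))*o(9, F(1, -3)) = (-86 - 8)*(-6) = -94*(-6) = 564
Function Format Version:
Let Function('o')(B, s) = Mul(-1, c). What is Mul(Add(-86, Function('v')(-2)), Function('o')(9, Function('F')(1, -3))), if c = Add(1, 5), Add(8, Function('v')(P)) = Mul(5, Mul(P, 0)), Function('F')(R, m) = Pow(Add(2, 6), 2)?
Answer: 564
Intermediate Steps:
Function('F')(R, m) = 64 (Function('F')(R, m) = Pow(8, 2) = 64)
Function('v')(P) = -8 (Function('v')(P) = Add(-8, Mul(5, Mul(P, 0))) = Add(-8, Mul(5, 0)) = Add(-8, 0) = -8)
c = 6
Function('o')(B, s) = -6 (Function('o')(B, s) = Mul(-1, 6) = -6)
Mul(Add(-86, Function('v')(-2)), Function('o')(9, Function('F')(1, -3))) = Mul(Add(-86, -8), -6) = Mul(-94, -6) = 564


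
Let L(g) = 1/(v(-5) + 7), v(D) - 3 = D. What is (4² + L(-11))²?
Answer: 6561/25 ≈ 262.44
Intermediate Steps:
v(D) = 3 + D
L(g) = ⅕ (L(g) = 1/((3 - 5) + 7) = 1/(-2 + 7) = 1/5 = ⅕)
(4² + L(-11))² = (4² + ⅕)² = (16 + ⅕)² = (81/5)² = 6561/25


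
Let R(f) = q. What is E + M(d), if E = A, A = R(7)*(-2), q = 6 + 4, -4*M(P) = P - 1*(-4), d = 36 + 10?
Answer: -65/2 ≈ -32.500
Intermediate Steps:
d = 46
M(P) = -1 - P/4 (M(P) = -(P - 1*(-4))/4 = -(P + 4)/4 = -(4 + P)/4 = -1 - P/4)
q = 10
R(f) = 10
A = -20 (A = 10*(-2) = -20)
E = -20
E + M(d) = -20 + (-1 - ¼*46) = -20 + (-1 - 23/2) = -20 - 25/2 = -65/2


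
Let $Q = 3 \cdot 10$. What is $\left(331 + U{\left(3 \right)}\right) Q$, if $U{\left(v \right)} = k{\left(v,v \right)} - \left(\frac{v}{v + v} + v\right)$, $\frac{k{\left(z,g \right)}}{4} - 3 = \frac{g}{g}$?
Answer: $10305$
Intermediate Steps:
$Q = 30$
$k{\left(z,g \right)} = 16$ ($k{\left(z,g \right)} = 12 + 4 \frac{g}{g} = 12 + 4 \cdot 1 = 12 + 4 = 16$)
$U{\left(v \right)} = \frac{31}{2} - v$ ($U{\left(v \right)} = 16 - \left(\frac{v}{v + v} + v\right) = 16 - \left(\frac{v}{2 v} + v\right) = 16 - \left(v \frac{1}{2 v} + v\right) = 16 - \left(\frac{1}{2} + v\right) = \frac{31}{2} - v$)
$\left(331 + U{\left(3 \right)}\right) Q = \left(331 + \left(\frac{31}{2} - 3\right)\right) 30 = \left(331 + \frac{25}{2}\right) 30 = \frac{687}{2} \cdot 30 = 10305$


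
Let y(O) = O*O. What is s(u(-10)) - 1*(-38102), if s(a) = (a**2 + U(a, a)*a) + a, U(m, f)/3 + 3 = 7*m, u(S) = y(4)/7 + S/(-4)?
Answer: 3779623/98 ≈ 38568.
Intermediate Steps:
y(O) = O**2
u(S) = 16/7 - S/4 (u(S) = 4**2/7 + S/(-4) = 16*(1/7) + S*(-1/4) = 16/7 - S/4)
U(m, f) = -9 + 21*m (U(m, f) = -9 + 3*(7*m) = -9 + 21*m)
s(a) = a + a**2 + a*(-9 + 21*a) (s(a) = (a**2 + (-9 + 21*a)*a) + a = (a**2 + a*(-9 + 21*a)) + a = a + a**2 + a*(-9 + 21*a))
s(u(-10)) - 1*(-38102) = 2*(16/7 - 1/4*(-10))*(-4 + 11*(16/7 - 1/4*(-10))) - 1*(-38102) = 2*(16/7 + 5/2)*(-4 + 11*(16/7 + 5/2)) + 38102 = 2*(67/14)*(-4 + 11*(67/14)) + 38102 = 2*(67/14)*(-4 + 737/14) + 38102 = 2*(67/14)*(681/14) + 38102 = 45627/98 + 38102 = 3779623/98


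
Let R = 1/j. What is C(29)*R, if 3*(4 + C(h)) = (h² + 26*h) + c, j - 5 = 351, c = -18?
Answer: 1565/1068 ≈ 1.4654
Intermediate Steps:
j = 356 (j = 5 + 351 = 356)
R = 1/356 ≈ 0.0028090
C(h) = -10 + h²/3 + 26*h/3 (C(h) = -4 + ((h² + 26*h) - 18)/3 = -4 + (-18 + h² + 26*h)/3 = -4 + (-6 + h²/3 + 26*h/3) = -10 + h²/3 + 26*h/3)
C(29)*R = (-10 + (⅓)*29² + (26/3)*29)*(1/356) = (-10 + (⅓)*841 + 754/3)*(1/356) = (-10 + 841/3 + 754/3)*(1/356) = (1565/3)*(1/356) = 1565/1068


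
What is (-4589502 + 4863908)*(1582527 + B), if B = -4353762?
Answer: -760443511410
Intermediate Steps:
(-4589502 + 4863908)*(1582527 + B) = (-4589502 + 4863908)*(1582527 - 4353762) = 274406*(-2771235) = -760443511410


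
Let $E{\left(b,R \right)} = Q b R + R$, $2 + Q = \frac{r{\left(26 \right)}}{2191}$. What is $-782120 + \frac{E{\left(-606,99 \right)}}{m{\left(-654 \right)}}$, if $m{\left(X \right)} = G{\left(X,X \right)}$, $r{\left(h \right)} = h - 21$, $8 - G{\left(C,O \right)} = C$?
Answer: $- \frac{1134156886393}{1450442} \approx -7.8194 \cdot 10^{5}$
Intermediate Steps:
$G{\left(C,O \right)} = 8 - C$
$r{\left(h \right)} = -21 + h$
$m{\left(X \right)} = 8 - X$
$Q = - \frac{4377}{2191}$ ($Q = -2 + \frac{-21 + 26}{2191} = -2 + 5 \cdot \frac{1}{2191} = -2 + \frac{5}{2191} = - \frac{4377}{2191} \approx -1.9977$)
$E{\left(b,R \right)} = R - \frac{4377 R b}{2191}$ ($E{\left(b,R \right)} = - \frac{4377 b}{2191} R + R = - \frac{4377 R b}{2191} + R = R - \frac{4377 R b}{2191}$)
$-782120 + \frac{E{\left(-606,99 \right)}}{m{\left(-654 \right)}} = -782120 + \frac{\frac{1}{2191} \cdot 99 \left(2191 - -2652462\right)}{8 - -654} = -782120 + \frac{\frac{1}{2191} \cdot 99 \left(2191 + 2652462\right)}{8 + 654} = -782120 + \frac{\frac{1}{2191} \cdot 99 \cdot 2654653}{662} = -782120 + \frac{262810647}{2191} \cdot \frac{1}{662} = -782120 + \frac{262810647}{1450442} = - \frac{1134156886393}{1450442}$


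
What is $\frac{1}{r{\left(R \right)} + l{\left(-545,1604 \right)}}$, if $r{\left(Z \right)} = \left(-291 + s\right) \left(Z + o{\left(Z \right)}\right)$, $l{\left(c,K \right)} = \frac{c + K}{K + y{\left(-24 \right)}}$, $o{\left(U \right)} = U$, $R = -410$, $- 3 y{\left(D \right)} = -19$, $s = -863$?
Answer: $\frac{4831}{4571481857} \approx 1.0568 \cdot 10^{-6}$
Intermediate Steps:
$y{\left(D \right)} = \frac{19}{3}$ ($y{\left(D \right)} = \left(- \frac{1}{3}\right) \left(-19\right) = \frac{19}{3}$)
$l{\left(c,K \right)} = \frac{K + c}{\frac{19}{3} + K}$ ($l{\left(c,K \right)} = \frac{c + K}{K + \frac{19}{3}} = \frac{K + c}{\frac{19}{3} + K}$)
$r{\left(Z \right)} = - 2308 Z$ ($r{\left(Z \right)} = \left(-291 - 863\right) \left(Z + Z\right) = - 1154 \cdot 2 Z = - 2308 Z$)
$\frac{1}{r{\left(R \right)} + l{\left(-545,1604 \right)}} = \frac{1}{\left(-2308\right) \left(-410\right) + \frac{3 \left(1604 - 545\right)}{19 + 3 \cdot 1604}} = \frac{1}{946280 + 3 \frac{1}{19 + 4812} \cdot 1059} = \frac{1}{946280 + 3 \cdot \frac{1}{4831} \cdot 1059} = \frac{1}{946280 + \frac{3177}{4831}} = \frac{1}{\frac{4571481857}{4831}} = \frac{4831}{4571481857}$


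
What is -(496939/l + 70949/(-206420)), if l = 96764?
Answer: -5982052459/1248376555 ≈ -4.7919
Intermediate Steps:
-(496939/l + 70949/(-206420)) = -(496939/96764 + 70949/(-206420)) = -(496939*(1/96764) + 70949*(-1/206420)) = -(496939/96764 - 70949/206420) = -1*5982052459/1248376555 = -5982052459/1248376555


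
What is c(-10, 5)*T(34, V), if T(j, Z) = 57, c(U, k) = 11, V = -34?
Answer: 627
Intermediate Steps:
c(-10, 5)*T(34, V) = 11*57 = 627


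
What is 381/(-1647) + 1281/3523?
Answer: 255848/1934127 ≈ 0.13228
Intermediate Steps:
381/(-1647) + 1281/3523 = 381*(-1/1647) + 1281*(1/3523) = -127/549 + 1281/3523 = 255848/1934127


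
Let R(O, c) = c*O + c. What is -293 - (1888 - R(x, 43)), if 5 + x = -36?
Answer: -3901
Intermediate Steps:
x = -41 (x = -5 - 36 = -41)
R(O, c) = c + O*c (R(O, c) = O*c + c = c + O*c)
-293 - (1888 - R(x, 43)) = -293 - (1888 - 43*(1 - 41)) = -293 - (1888 - 43*(-40)) = -293 - (1888 - 1*(-1720)) = -293 - (1888 + 1720) = -293 - 1*3608 = -293 - 3608 = -3901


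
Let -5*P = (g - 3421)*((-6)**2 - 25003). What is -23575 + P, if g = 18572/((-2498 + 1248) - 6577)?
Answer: -669906856238/39135 ≈ -1.7118e+7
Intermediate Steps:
g = -18572/7827 (g = 18572/(-1250 - 6577) = 18572/(-7827) = 18572*(-1/7827) = -18572/7827 ≈ -2.3728)
P = -668984248613/39135 (P = -(-18572/7827 - 3421)*((-6)**2 - 25003)/5 = -(-26794739)*(36 - 25003)/39135 = -(-26794739)*(-24967)/39135 = -1/5*668984248613/7827 = -668984248613/39135 ≈ -1.7094e+7)
-23575 + P = -23575 - 668984248613/39135 = -669906856238/39135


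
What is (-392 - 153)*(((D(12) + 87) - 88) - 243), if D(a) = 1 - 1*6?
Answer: 135705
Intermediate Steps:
D(a) = -5 (D(a) = 1 - 6 = -5)
(-392 - 153)*(((D(12) + 87) - 88) - 243) = (-392 - 153)*(((-5 + 87) - 88) - 243) = -545*((82 - 88) - 243) = -545*(-6 - 243) = -545*(-249) = 135705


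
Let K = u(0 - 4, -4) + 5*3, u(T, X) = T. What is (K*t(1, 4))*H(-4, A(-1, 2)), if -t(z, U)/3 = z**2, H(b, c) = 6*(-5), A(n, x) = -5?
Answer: 990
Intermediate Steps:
H(b, c) = -30
t(z, U) = -3*z**2
K = 11 (K = (0 - 4) + 5*3 = -4 + 15 = 11)
(K*t(1, 4))*H(-4, A(-1, 2)) = (11*(-3*1**2))*(-30) = (11*(-3*1))*(-30) = (11*(-3))*(-30) = -33*(-30) = 990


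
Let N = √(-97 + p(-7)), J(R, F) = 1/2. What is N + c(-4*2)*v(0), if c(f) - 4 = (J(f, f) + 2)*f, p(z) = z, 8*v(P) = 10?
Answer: -20 + 2*I*√26 ≈ -20.0 + 10.198*I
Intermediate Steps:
v(P) = 5/4 (v(P) = (⅛)*10 = 5/4)
J(R, F) = ½
c(f) = 4 + 5*f/2 (c(f) = 4 + (½ + 2)*f = 4 + 5*f/2)
N = 2*I*√26 (N = √(-97 - 7) = √(-104) = 2*I*√26 ≈ 10.198*I)
N + c(-4*2)*v(0) = 2*I*√26 + (4 + 5*(-4*2)/2)*(5/4) = 2*I*√26 + (4 + (5/2)*(-8))*(5/4) = 2*I*√26 + (4 - 20)*(5/4) = 2*I*√26 - 16*5/4 = 2*I*√26 - 20 = -20 + 2*I*√26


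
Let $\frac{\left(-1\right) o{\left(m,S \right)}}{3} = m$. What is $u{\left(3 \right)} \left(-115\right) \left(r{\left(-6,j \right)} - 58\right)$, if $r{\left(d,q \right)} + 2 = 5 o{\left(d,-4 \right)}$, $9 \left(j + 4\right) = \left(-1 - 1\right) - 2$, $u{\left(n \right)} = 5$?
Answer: $-17250$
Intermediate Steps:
$o{\left(m,S \right)} = - 3 m$
$j = - \frac{40}{9}$ ($j = -4 + \frac{\left(-1 - 1\right) - 2}{9} = -4 + \frac{-2 - 2}{9} = -4 + \frac{1}{9} \left(-4\right) = -4 - \frac{4}{9} = - \frac{40}{9} \approx -4.4444$)
$r{\left(d,q \right)} = -2 - 15 d$ ($r{\left(d,q \right)} = -2 + 5 \left(- 3 d\right) = -2 - 15 d$)
$u{\left(3 \right)} \left(-115\right) \left(r{\left(-6,j \right)} - 58\right) = 5 \left(-115\right) \left(\left(-2 - -90\right) - 58\right) = - 575 \left(\left(-2 + 90\right) - 58\right) = - 575 \left(88 - 58\right) = \left(-575\right) 30 = -17250$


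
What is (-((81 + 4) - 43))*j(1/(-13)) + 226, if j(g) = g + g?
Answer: 3022/13 ≈ 232.46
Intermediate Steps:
j(g) = 2*g
(-((81 + 4) - 43))*j(1/(-13)) + 226 = (-((81 + 4) - 43))*(2/(-13)) + 226 = (-(85 - 43))*(2*(-1/13)) + 226 = -1*42*(-2/13) + 226 = -42*(-2/13) + 226 = 84/13 + 226 = 3022/13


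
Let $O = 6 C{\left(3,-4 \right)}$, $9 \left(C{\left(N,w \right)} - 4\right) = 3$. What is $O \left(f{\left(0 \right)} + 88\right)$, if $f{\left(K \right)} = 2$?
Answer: $2340$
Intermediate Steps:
$C{\left(N,w \right)} = \frac{13}{3}$ ($C{\left(N,w \right)} = 4 + \frac{1}{9} \cdot 3 = 4 + \frac{1}{3} = \frac{13}{3}$)
$O = 26$ ($O = 6 \cdot \frac{13}{3} = 26$)
$O \left(f{\left(0 \right)} + 88\right) = 26 \left(2 + 88\right) = 26 \cdot 90 = 2340$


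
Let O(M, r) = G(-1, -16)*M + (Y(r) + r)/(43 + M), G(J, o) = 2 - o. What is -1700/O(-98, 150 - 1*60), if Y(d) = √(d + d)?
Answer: 2292875/2381402 - 425*√5/7144206 ≈ 0.96269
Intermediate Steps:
Y(d) = √2*√d (Y(d) = √(2*d) = √2*√d)
O(M, r) = 18*M + (r + √2*√r)/(43 + M) (O(M, r) = (2 - 1*(-16))*M + (√2*√r + r)/(43 + M) = (2 + 16)*M + (r + √2*√r)/(43 + M) = 18*M + (r + √2*√r)/(43 + M))
-1700/O(-98, 150 - 1*60) = -1700*(43 - 98)/((150 - 1*60) + 18*(-98)² + 774*(-98) + √2*√(150 - 1*60)) = -1700*(-55/((150 - 60) + 18*9604 - 75852 + √2*√(150 - 60))) = -1700*(-55/(90 + 172872 - 75852 + √2*√90)) = -1700*(-55/(90 + 172872 - 75852 + √2*(3*√10))) = -1700*(-55/(90 + 172872 - 75852 + 6*√5)) = -1700*(-55/(97110 + 6*√5)) = -1700/(-19422/11 - 6*√5/55)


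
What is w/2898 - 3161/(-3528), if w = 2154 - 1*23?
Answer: 132371/81144 ≈ 1.6313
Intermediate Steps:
w = 2131 (w = 2154 - 23 = 2131)
w/2898 - 3161/(-3528) = 2131/2898 - 3161/(-3528) = 2131*(1/2898) - 3161*(-1/3528) = 2131/2898 + 3161/3528 = 132371/81144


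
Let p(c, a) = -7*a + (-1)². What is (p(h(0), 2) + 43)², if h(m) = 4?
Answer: 900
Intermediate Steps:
p(c, a) = 1 - 7*a (p(c, a) = -7*a + 1 = 1 - 7*a)
(p(h(0), 2) + 43)² = ((1 - 7*2) + 43)² = ((1 - 14) + 43)² = (-13 + 43)² = 30² = 900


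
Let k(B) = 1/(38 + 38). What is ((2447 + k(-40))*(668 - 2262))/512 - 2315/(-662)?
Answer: -49038458891/6439936 ≈ -7614.7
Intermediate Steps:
k(B) = 1/76
((2447 + k(-40))*(668 - 2262))/512 - 2315/(-662) = ((2447 + 1/76)*(668 - 2262))/512 - 2315/(-662) = ((185973/76)*(-1594))*(1/512) - 2315*(-1/662) = -148220481/38*1/512 + 2315/662 = -148220481/19456 + 2315/662 = -49038458891/6439936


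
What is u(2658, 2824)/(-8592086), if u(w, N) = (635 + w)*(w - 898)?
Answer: -2897840/4296043 ≈ -0.67454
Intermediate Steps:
u(w, N) = (-898 + w)*(635 + w) (u(w, N) = (635 + w)*(-898 + w) = (-898 + w)*(635 + w))
u(2658, 2824)/(-8592086) = (-570230 + 2658**2 - 263*2658)/(-8592086) = (-570230 + 7064964 - 699054)*(-1/8592086) = 5795680*(-1/8592086) = -2897840/4296043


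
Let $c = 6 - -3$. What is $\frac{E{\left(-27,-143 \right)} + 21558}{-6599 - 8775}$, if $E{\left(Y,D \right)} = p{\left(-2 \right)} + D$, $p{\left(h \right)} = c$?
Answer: $- \frac{10712}{7687} \approx -1.3935$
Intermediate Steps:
$c = 9$ ($c = 6 + 3 = 9$)
$p{\left(h \right)} = 9$
$E{\left(Y,D \right)} = 9 + D$
$\frac{E{\left(-27,-143 \right)} + 21558}{-6599 - 8775} = \frac{\left(9 - 143\right) + 21558}{-6599 - 8775} = \frac{-134 + 21558}{-15374} = 21424 \left(- \frac{1}{15374}\right) = - \frac{10712}{7687}$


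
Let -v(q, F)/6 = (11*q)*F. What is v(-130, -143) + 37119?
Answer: -1189821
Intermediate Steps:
v(q, F) = -66*F*q (v(q, F) = -6*11*q*F = -66*F*q)
v(-130, -143) + 37119 = -66*(-143)*(-130) + 37119 = -1226940 + 37119 = -1189821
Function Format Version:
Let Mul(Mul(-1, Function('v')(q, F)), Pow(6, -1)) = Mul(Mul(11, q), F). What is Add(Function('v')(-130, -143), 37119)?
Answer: -1189821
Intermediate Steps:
Function('v')(q, F) = Mul(-66, F, q) (Function('v')(q, F) = Mul(-6, Mul(Mul(11, q), F)) = Mul(-6, Mul(11, F, q)) = Mul(-66, F, q))
Add(Function('v')(-130, -143), 37119) = Add(Mul(-66, -143, -130), 37119) = Add(-1226940, 37119) = -1189821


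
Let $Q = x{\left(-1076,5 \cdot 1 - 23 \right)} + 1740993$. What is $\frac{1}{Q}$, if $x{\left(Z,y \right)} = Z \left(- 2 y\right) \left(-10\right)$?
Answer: $\frac{1}{2128353} \approx 4.6985 \cdot 10^{-7}$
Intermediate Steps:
$x{\left(Z,y \right)} = 20 Z y$ ($x{\left(Z,y \right)} = - 2 Z y \left(-10\right) = 20 Z y$)
$Q = 2128353$ ($Q = 20 \left(-1076\right) \left(5 \cdot 1 - 23\right) + 1740993 = 20 \left(-1076\right) \left(5 - 23\right) + 1740993 = 20 \left(-1076\right) \left(-18\right) + 1740993 = 387360 + 1740993 = 2128353$)
$\frac{1}{Q} = \frac{1}{2128353}$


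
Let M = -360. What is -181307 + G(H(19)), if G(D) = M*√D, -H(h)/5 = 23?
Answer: -181307 - 360*I*√115 ≈ -1.8131e+5 - 3860.6*I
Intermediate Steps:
H(h) = -115 (H(h) = -5*23 = -115)
G(D) = -360*√D
-181307 + G(H(19)) = -181307 - 360*I*√115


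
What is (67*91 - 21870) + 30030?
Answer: 14257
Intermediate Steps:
(67*91 - 21870) + 30030 = (6097 - 21870) + 30030 = -15773 + 30030 = 14257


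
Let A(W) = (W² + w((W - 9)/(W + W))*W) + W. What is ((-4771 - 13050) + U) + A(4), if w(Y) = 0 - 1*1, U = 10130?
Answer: -7675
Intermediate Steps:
w(Y) = -1 (w(Y) = 0 - 1 = -1)
A(W) = W² (A(W) = (W² - W) + W = W²)
((-4771 - 13050) + U) + A(4) = ((-4771 - 13050) + 10130) + 4² = (-17821 + 10130) + 16 = -7691 + 16 = -7675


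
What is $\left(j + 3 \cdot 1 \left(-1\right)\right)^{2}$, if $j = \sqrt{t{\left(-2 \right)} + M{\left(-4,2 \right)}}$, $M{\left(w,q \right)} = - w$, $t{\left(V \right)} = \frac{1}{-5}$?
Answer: $\frac{\left(15 - \sqrt{95}\right)^{2}}{25} \approx 1.1038$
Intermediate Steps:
$t{\left(V \right)} = - \frac{1}{5}$
$j = \frac{\sqrt{95}}{5}$ ($j = \sqrt{- \frac{1}{5} - -4} = \sqrt{- \frac{1}{5} + 4} = \sqrt{\frac{19}{5}} = \frac{\sqrt{95}}{5} \approx 1.9494$)
$\left(j + 3 \cdot 1 \left(-1\right)\right)^{2} = \left(\frac{\sqrt{95}}{5} + 3 \cdot 1 \left(-1\right)\right)^{2} = \left(\frac{\sqrt{95}}{5} + 3 \left(-1\right)\right)^{2} = \left(\frac{\sqrt{95}}{5} - 3\right)^{2} = \left(-3 + \frac{\sqrt{95}}{5}\right)^{2}$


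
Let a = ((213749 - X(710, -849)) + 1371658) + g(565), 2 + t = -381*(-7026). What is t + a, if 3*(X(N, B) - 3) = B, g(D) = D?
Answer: 4263156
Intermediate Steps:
t = 2676904 (t = -2 - 381*(-7026) = -2 + 2676906 = 2676904)
X(N, B) = 3 + B/3
a = 1586252 (a = ((213749 - (3 + (⅓)*(-849))) + 1371658) + 565 = ((213749 - (3 - 283)) + 1371658) + 565 = ((213749 - 1*(-280)) + 1371658) + 565 = ((213749 + 280) + 1371658) + 565 = (214029 + 1371658) + 565 = 1585687 + 565 = 1586252)
t + a = 2676904 + 1586252 = 4263156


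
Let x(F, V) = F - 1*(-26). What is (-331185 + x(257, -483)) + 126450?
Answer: -204452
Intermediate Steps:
x(F, V) = 26 + F (x(F, V) = F + 26 = 26 + F)
(-331185 + x(257, -483)) + 126450 = (-331185 + (26 + 257)) + 126450 = (-331185 + 283) + 126450 = -330902 + 126450 = -204452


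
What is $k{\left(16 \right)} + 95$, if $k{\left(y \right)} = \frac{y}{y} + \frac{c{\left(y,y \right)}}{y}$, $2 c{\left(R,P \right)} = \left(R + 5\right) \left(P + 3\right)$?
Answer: $\frac{3471}{32} \approx 108.47$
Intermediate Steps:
$c{\left(R,P \right)} = \frac{\left(3 + P\right) \left(5 + R\right)}{2}$ ($c{\left(R,P \right)} = \frac{\left(R + 5\right) \left(P + 3\right)}{2} = \frac{\left(5 + R\right) \left(3 + P\right)}{2} = \frac{\left(3 + P\right) \left(5 + R\right)}{2}$)
$k{\left(y \right)} = 1 + \frac{\frac{15}{2} + \frac{y^{2}}{2} + 4 y}{y}$ ($k{\left(y \right)} = \frac{y}{y} + \frac{\frac{15}{2} + \frac{3 y}{2} + \frac{5 y}{2} + \frac{y y}{2}}{y} = 1 + \frac{\frac{15}{2} + \frac{3 y}{2} + \frac{5 y}{2} + \frac{y^{2}}{2}}{y} = 1 + \frac{\frac{15}{2} + \frac{y^{2}}{2} + 4 y}{y}$)
$k{\left(16 \right)} + 95 = \left(5 + \frac{1}{2} \cdot 16 + \frac{15}{2 \cdot 16}\right) + 95 = \left(5 + 8 + \frac{15}{2} \cdot \frac{1}{16}\right) + 95 = \left(5 + 8 + \frac{15}{32}\right) + 95 = \frac{431}{32} + 95 = \frac{3471}{32}$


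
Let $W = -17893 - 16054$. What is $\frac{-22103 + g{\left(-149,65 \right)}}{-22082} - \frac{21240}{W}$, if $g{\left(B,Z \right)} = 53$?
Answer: $\frac{608776515}{374808827} \approx 1.6242$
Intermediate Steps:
$W = -33947$ ($W = -17893 - 16054 = -33947$)
$\frac{-22103 + g{\left(-149,65 \right)}}{-22082} - \frac{21240}{W} = \frac{-22103 + 53}{-22082} - \frac{21240}{-33947} = \left(-22050\right) \left(- \frac{1}{22082}\right) - - \frac{21240}{33947} = \frac{11025}{11041} + \frac{21240}{33947} = \frac{608776515}{374808827}$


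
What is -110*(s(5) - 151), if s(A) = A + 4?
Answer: 15620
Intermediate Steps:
s(A) = 4 + A
-110*(s(5) - 151) = -110*((4 + 5) - 151) = -110*(9 - 151) = -110*(-142) = 15620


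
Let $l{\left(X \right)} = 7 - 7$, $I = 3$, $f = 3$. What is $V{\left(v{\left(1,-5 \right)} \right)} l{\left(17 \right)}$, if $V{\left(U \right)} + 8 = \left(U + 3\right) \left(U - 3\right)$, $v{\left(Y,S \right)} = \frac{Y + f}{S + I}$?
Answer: $0$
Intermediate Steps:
$l{\left(X \right)} = 0$
$v{\left(Y,S \right)} = \frac{3 + Y}{3 + S}$ ($v{\left(Y,S \right)} = \frac{Y + 3}{S + 3} = \frac{3 + Y}{3 + S}$)
$V{\left(U \right)} = -8 + \left(-3 + U\right) \left(3 + U\right)$ ($V{\left(U \right)} = -8 + \left(U + 3\right) \left(U - 3\right) = -8 + \left(3 + U\right) \left(-3 + U\right) = -8 + \left(-3 + U\right) \left(3 + U\right)$)
$V{\left(v{\left(1,-5 \right)} \right)} l{\left(17 \right)} = \left(-17 + \left(\frac{3 + 1}{3 - 5}\right)^{2}\right) 0 = \left(-17 + \left(\frac{1}{-2} \cdot 4\right)^{2}\right) 0 = \left(-17 + \left(\left(- \frac{1}{2}\right) 4\right)^{2}\right) 0 = \left(-17 + \left(-2\right)^{2}\right) 0 = \left(-17 + 4\right) 0 = \left(-13\right) 0 = 0$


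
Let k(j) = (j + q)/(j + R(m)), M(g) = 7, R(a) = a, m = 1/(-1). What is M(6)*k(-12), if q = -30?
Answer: 294/13 ≈ 22.615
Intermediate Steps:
m = -1 (m = 1*(-1) = -1)
k(j) = (-30 + j)/(-1 + j) (k(j) = (j - 30)/(j - 1) = (-30 + j)/(-1 + j))
M(6)*k(-12) = 7*((-30 - 12)/(-1 - 12)) = 7*(-42/(-13)) = 7*(-1/13*(-42)) = 7*(42/13) = 294/13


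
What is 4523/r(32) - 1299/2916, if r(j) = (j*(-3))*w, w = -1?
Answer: 362899/7776 ≈ 46.669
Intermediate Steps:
r(j) = 3*j (r(j) = (j*(-3))*(-1) = -3*j*(-1) = 3*j)
4523/r(32) - 1299/2916 = 4523/((3*32)) - 1299/2916 = 4523/96 - 1299*1/2916 = 4523*(1/96) - 433/972 = 4523/96 - 433/972 = 362899/7776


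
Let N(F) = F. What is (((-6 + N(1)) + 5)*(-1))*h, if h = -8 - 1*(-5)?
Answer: 0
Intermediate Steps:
h = -3 (h = -8 + 5 = -3)
(((-6 + N(1)) + 5)*(-1))*h = (((-6 + 1) + 5)*(-1))*(-3) = ((-5 + 5)*(-1))*(-3) = (0*(-1))*(-3) = 0*(-3) = 0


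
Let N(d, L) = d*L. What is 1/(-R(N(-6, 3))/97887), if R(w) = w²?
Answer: -32629/108 ≈ -302.12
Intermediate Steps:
N(d, L) = L*d
1/(-R(N(-6, 3))/97887) = 1/(-(3*(-6))²/97887) = 1/(-(-18)²/97887) = 1/(-324/97887) = 1/(-1*108/32629) = 1/(-108/32629) = -32629/108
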